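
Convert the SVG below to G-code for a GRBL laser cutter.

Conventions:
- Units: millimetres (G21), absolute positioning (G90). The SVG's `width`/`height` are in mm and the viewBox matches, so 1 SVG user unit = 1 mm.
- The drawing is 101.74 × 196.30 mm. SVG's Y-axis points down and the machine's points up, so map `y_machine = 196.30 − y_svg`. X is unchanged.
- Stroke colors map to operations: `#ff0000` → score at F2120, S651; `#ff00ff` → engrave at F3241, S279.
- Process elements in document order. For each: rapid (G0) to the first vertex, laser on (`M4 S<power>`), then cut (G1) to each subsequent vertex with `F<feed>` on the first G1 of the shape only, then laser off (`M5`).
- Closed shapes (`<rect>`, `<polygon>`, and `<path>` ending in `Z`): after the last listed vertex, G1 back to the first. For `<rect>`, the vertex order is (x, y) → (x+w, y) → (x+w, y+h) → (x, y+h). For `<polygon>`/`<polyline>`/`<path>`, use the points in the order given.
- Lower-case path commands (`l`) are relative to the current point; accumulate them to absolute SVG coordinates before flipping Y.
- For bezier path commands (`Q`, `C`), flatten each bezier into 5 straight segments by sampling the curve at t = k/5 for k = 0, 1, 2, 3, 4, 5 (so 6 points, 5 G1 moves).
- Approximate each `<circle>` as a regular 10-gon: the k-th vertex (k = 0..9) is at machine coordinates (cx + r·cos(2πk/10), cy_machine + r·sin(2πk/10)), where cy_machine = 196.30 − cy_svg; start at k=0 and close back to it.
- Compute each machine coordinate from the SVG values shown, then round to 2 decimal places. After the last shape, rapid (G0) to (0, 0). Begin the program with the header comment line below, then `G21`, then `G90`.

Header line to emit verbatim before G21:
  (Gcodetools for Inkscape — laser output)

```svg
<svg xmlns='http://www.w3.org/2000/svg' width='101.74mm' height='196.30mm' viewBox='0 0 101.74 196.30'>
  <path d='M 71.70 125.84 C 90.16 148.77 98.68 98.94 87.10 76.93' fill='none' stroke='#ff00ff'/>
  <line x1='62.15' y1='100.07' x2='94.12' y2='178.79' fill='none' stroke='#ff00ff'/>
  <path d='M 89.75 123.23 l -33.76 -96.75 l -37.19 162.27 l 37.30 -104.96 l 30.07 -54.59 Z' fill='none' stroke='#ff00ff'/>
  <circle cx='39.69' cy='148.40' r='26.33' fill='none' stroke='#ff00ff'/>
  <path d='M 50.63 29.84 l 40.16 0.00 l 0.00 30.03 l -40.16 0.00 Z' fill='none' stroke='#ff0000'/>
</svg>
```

Since the viewBox matches the mm dimensions, user units are millimetres directly. The only transform is the Y-flip y_m = 196.30 − y_svg.

Shape 1 is a cubic bezier drawn with `<path>`. Its stroke #ff00ff means engrave at S279, F3241. After flipping Y the toolpath is (71.70,70.46) → (81.50,64.63) → (88.43,71.43) → (92.00,86.04) → (91.72,103.63) → (87.10,119.37).

Shape 2 is a line segment drawn with `<line>`. Its stroke #ff00ff means engrave at S279, F3241. After flipping Y the toolpath is (62.15,96.23) → (94.12,17.51).

Shape 3 is a closed polygon drawn with `<path>`. Its stroke #ff00ff means engrave at S279, F3241. After flipping Y the toolpath is (89.75,73.07) → (55.99,169.82) → (18.80,7.55) → (56.10,112.51) → (86.17,167.10) → (89.75,73.07), returning to the start.

Shape 4 is a circle drawn with `<circle>`. Its stroke #ff00ff means engrave at S279, F3241. After flipping Y the toolpath is (66.02,47.90) → (60.99,63.38) → (47.83,72.94) → (31.55,72.94) → (18.39,63.38) → (13.36,47.90) → (18.39,32.42) → (31.55,22.86) → (47.83,22.86) → (60.99,32.42) → (66.02,47.90), returning to the start.

Shape 5 is a rectangle drawn with `<path>`. Its stroke #ff0000 means score at S651, F2120. After flipping Y the toolpath is (50.63,166.46) → (90.79,166.46) → (90.79,136.43) → (50.63,136.43) → (50.63,166.46), returning to the start.

(Gcodetools for Inkscape — laser output)
G21
G90
G0 X71.70 Y70.46
M4 S279
G1 X81.50 Y64.63 F3241
G1 X88.43 Y71.43
G1 X92.00 Y86.04
G1 X91.72 Y103.63
G1 X87.10 Y119.37
M5
G0 X62.15 Y96.23
M4 S279
G1 X94.12 Y17.51 F3241
M5
G0 X89.75 Y73.07
M4 S279
G1 X55.99 Y169.82 F3241
G1 X18.80 Y7.55
G1 X56.10 Y112.51
G1 X86.17 Y167.10
G1 X89.75 Y73.07
M5
G0 X66.02 Y47.90
M4 S279
G1 X60.99 Y63.38 F3241
G1 X47.83 Y72.94
G1 X31.55 Y72.94
G1 X18.39 Y63.38
G1 X13.36 Y47.90
G1 X18.39 Y32.42
G1 X31.55 Y22.86
G1 X47.83 Y22.86
G1 X60.99 Y32.42
G1 X66.02 Y47.90
M5
G0 X50.63 Y166.46
M4 S651
G1 X90.79 Y166.46 F2120
G1 X90.79 Y136.43
G1 X50.63 Y136.43
G1 X50.63 Y166.46
M5
G0 X0.00 Y0.00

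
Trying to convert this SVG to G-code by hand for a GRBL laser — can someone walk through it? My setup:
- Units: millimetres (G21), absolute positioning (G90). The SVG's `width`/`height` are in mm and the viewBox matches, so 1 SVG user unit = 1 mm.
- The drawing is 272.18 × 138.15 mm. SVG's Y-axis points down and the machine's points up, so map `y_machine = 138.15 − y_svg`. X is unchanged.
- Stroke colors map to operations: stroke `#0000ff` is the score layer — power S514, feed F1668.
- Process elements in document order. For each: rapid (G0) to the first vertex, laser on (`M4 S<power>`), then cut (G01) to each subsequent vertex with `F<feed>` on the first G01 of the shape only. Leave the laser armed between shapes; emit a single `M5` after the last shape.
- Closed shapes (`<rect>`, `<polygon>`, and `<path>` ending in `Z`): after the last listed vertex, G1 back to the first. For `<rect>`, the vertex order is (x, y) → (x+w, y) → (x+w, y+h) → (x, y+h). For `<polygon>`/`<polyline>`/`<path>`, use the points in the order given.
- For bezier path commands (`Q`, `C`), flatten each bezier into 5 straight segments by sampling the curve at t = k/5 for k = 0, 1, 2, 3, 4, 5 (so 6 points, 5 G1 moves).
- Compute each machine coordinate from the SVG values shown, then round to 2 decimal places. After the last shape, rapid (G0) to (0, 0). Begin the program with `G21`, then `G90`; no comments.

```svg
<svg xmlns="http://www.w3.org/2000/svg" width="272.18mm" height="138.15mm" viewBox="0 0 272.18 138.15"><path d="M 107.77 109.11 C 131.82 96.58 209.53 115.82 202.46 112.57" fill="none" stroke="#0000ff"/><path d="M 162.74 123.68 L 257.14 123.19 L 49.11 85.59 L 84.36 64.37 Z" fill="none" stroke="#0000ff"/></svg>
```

G21
G90
G0 X107.77 Y29.04
M4 S514
G01 X127.53 Y33.18 F1668
G01 X153.53 Y32.30
G01 X179.11 Y29.00
G01 X197.64 Y25.89
G01 X202.46 Y25.58
G0 X162.74 Y14.47
M4 S514
G01 X257.14 Y14.96 F1668
G01 X49.11 Y52.56
G01 X84.36 Y73.78
G01 X162.74 Y14.47
M5
G0 X0.00 Y0.00

1 u = 1 mm; y_m = 138.15 − y.

[1] `<path>` cubic bezier, #0000ff→score S514 F1668: (107.77,29.04) → (127.53,33.18) → (153.53,32.30) → (179.11,29.00) → (197.64,25.89) → (202.46,25.58)

[2] `<path>` closed polygon, #0000ff→score S514 F1668: (162.74,14.47) → (257.14,14.96) → (49.11,52.56) → (84.36,73.78) → (162.74,14.47) (closed)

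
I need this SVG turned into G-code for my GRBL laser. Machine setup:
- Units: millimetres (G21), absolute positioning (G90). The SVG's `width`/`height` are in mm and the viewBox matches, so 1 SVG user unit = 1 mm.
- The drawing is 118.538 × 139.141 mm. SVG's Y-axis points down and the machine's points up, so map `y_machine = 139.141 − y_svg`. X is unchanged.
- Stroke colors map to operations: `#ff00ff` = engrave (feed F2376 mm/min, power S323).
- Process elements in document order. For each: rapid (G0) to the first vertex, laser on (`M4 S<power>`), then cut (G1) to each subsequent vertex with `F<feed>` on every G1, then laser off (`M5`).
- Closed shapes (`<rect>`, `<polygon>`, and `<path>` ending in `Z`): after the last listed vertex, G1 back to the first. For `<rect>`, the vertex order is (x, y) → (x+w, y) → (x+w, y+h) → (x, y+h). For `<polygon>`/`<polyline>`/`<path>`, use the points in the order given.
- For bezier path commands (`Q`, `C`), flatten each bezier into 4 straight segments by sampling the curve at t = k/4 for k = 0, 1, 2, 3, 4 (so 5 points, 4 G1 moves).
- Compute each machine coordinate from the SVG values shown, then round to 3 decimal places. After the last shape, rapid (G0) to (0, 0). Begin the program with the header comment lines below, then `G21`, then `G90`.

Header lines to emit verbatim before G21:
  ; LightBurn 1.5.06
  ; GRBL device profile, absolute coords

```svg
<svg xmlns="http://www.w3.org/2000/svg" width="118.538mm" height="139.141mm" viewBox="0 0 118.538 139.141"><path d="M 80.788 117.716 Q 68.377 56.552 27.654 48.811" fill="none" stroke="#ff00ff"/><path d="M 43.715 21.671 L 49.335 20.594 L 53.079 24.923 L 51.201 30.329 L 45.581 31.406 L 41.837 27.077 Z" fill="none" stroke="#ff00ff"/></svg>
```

; LightBurn 1.5.06
; GRBL device profile, absolute coords
G21
G90
G0 X80.788 Y21.425
M4 S323
G1 X72.813 Y48.668 F2376
G1 X61.299 Y69.233 F2376
G1 X46.246 Y83.121 F2376
G1 X27.654 Y90.330 F2376
M5
G0 X43.715 Y117.470
M4 S323
G1 X49.335 Y118.547 F2376
G1 X53.079 Y114.218 F2376
G1 X51.201 Y108.812 F2376
G1 X45.581 Y107.735 F2376
G1 X41.837 Y112.064 F2376
G1 X43.715 Y117.470 F2376
M5
G0 X0.000 Y0.000

Since the viewBox matches the mm dimensions, user units are millimetres directly. The only transform is the Y-flip y_m = 139.141 − y_svg.

Shape 1 is a quadratic bezier drawn with `<path>`. Its stroke #ff00ff means engrave at S323, F2376. After flipping Y the toolpath is (80.788,21.425) → (72.813,48.668) → (61.299,69.233) → (46.246,83.121) → (27.654,90.330).

Shape 2 is a regular polygon drawn with `<path>`. Its stroke #ff00ff means engrave at S323, F2376. After flipping Y the toolpath is (43.715,117.470) → (49.335,118.547) → (53.079,114.218) → (51.201,108.812) → (45.581,107.735) → (41.837,112.064) → (43.715,117.470), returning to the start.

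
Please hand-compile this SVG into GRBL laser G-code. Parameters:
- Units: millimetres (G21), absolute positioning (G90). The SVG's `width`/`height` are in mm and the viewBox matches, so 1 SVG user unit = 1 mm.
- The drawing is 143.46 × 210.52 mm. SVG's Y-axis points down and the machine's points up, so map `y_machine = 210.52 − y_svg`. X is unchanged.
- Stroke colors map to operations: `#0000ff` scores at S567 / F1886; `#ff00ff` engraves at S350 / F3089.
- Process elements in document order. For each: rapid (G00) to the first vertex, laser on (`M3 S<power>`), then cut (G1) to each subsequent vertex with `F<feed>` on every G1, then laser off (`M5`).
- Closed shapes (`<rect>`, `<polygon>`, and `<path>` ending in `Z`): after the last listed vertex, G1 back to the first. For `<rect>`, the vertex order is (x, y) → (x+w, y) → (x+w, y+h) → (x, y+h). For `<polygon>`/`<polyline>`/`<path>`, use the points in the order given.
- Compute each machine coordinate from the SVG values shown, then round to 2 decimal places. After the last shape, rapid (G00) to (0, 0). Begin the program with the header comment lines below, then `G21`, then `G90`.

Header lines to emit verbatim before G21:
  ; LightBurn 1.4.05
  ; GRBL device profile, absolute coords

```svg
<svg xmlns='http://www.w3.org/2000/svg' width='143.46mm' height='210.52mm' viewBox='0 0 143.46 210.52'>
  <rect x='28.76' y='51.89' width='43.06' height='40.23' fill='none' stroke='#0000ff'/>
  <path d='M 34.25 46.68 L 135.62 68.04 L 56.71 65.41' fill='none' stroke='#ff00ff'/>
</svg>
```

; LightBurn 1.4.05
; GRBL device profile, absolute coords
G21
G90
G00 X28.76 Y158.63
M3 S567
G1 X71.82 Y158.63 F1886
G1 X71.82 Y118.40 F1886
G1 X28.76 Y118.40 F1886
G1 X28.76 Y158.63 F1886
M5
G00 X34.25 Y163.84
M3 S350
G1 X135.62 Y142.48 F3089
G1 X56.71 Y145.11 F3089
M5
G00 X0.00 Y0.00

viewBox `0 0 143.46 210.52` with mm width/height → 1 unit = 1 mm. Flip: y_m = 210.52 − y_svg.

**Shape 1** — `<rect>` rectangle, stroke `#0000ff` → score (S567, F1886). Machine vertices: (28.76,158.63) → (71.82,158.63) → (71.82,118.40) → (28.76,118.40) → (28.76,158.63). Closed: final G1 returns to the first vertex.

**Shape 2** — `<path>` open polyline, stroke `#ff00ff` → engrave (S350, F3089). Machine vertices: (34.25,163.84) → (135.62,142.48) → (56.71,145.11). Open path.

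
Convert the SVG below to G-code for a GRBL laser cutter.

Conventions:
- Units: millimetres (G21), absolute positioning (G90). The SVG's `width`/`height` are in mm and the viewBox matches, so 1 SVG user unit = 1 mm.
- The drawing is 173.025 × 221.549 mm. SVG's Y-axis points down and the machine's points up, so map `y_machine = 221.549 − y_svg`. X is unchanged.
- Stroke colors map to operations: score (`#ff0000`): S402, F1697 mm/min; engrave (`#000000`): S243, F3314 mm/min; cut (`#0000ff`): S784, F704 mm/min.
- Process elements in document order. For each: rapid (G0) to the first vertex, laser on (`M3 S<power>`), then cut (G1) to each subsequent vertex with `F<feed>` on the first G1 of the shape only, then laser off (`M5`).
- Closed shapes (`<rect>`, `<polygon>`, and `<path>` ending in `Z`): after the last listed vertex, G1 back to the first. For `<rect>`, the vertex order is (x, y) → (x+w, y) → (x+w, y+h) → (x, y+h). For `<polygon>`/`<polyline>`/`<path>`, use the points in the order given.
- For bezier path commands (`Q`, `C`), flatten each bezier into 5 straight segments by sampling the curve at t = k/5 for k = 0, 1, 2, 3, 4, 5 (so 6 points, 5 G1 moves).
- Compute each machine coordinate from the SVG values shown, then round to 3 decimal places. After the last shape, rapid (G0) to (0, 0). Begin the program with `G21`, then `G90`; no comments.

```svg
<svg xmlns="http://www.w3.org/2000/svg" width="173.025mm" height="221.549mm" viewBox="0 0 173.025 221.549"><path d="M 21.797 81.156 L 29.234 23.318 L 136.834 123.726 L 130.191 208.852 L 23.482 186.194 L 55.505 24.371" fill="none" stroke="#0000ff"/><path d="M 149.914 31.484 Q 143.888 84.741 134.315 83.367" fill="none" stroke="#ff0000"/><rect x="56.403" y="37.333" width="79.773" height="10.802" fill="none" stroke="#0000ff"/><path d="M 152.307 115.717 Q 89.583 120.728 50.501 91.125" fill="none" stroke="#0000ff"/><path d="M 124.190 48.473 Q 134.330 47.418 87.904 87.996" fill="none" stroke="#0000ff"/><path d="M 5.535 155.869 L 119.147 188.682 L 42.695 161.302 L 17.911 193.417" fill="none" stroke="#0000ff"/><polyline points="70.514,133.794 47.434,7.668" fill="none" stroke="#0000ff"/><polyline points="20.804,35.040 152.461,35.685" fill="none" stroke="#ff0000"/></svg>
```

G21
G90
G0 X21.797 Y140.393
M3 S784
G1 X29.234 Y198.231 F704
G1 X136.834 Y97.823
G1 X130.191 Y12.697
G1 X23.482 Y35.355
G1 X55.505 Y197.178
M5
G0 X149.914 Y190.065
M3 S402
G1 X147.362 Y170.947 F1697
G1 X144.526 Y156.200
G1 X141.406 Y145.824
G1 X138.002 Y139.818
G1 X134.315 Y138.182
M5
G0 X56.403 Y184.216
M3 S784
G1 X136.176 Y184.216 F704
G1 X136.176 Y173.414
G1 X56.403 Y173.414
G1 X56.403 Y184.216
M5
G0 X152.307 Y105.832
M3 S784
G1 X128.163 Y105.212 F704
G1 X105.911 Y107.361
G1 X85.549 Y112.280
G1 X67.079 Y119.967
G1 X50.501 Y130.424
M5
G0 X124.190 Y173.076
M3 S784
G1 X125.983 Y171.833 F704
G1 X123.251 Y167.259
G1 X115.994 Y159.354
G1 X104.212 Y148.119
G1 X87.904 Y133.553
M5
G0 X5.535 Y65.680
M3 S784
G1 X119.147 Y32.867 F704
G1 X42.695 Y60.247
G1 X17.911 Y28.132
M5
G0 X70.514 Y87.755
M3 S784
G1 X47.434 Y213.881 F704
M5
G0 X20.804 Y186.509
M3 S402
G1 X152.461 Y185.864 F1697
M5
G0 X0.000 Y0.000

Since the viewBox matches the mm dimensions, user units are millimetres directly. The only transform is the Y-flip y_m = 221.549 − y_svg.

Shape 1 is a open polyline drawn with `<path>`. Its stroke #0000ff means cut at S784, F704. After flipping Y the toolpath is (21.797,140.393) → (29.234,198.231) → (136.834,97.823) → (130.191,12.697) → (23.482,35.355) → (55.505,197.178).

Shape 2 is a quadratic bezier drawn with `<path>`. Its stroke #ff0000 means score at S402, F1697. After flipping Y the toolpath is (149.914,190.065) → (147.362,170.947) → (144.526,156.200) → (141.406,145.824) → (138.002,139.818) → (134.315,138.182).

Shape 3 is a rectangle drawn with `<rect>`. Its stroke #0000ff means cut at S784, F704. After flipping Y the toolpath is (56.403,184.216) → (136.176,184.216) → (136.176,173.414) → (56.403,173.414) → (56.403,184.216), returning to the start.

Shape 4 is a quadratic bezier drawn with `<path>`. Its stroke #0000ff means cut at S784, F704. After flipping Y the toolpath is (152.307,105.832) → (128.163,105.212) → (105.911,107.361) → (85.549,112.280) → (67.079,119.967) → (50.501,130.424).

Shape 5 is a quadratic bezier drawn with `<path>`. Its stroke #0000ff means cut at S784, F704. After flipping Y the toolpath is (124.190,173.076) → (125.983,171.833) → (123.251,167.259) → (115.994,159.354) → (104.212,148.119) → (87.904,133.553).

Shape 6 is a open polyline drawn with `<path>`. Its stroke #0000ff means cut at S784, F704. After flipping Y the toolpath is (5.535,65.680) → (119.147,32.867) → (42.695,60.247) → (17.911,28.132).

Shape 7 is a line segment drawn with `<polyline>`. Its stroke #0000ff means cut at S784, F704. After flipping Y the toolpath is (70.514,87.755) → (47.434,213.881).

Shape 8 is a line segment drawn with `<polyline>`. Its stroke #ff0000 means score at S402, F1697. After flipping Y the toolpath is (20.804,186.509) → (152.461,185.864).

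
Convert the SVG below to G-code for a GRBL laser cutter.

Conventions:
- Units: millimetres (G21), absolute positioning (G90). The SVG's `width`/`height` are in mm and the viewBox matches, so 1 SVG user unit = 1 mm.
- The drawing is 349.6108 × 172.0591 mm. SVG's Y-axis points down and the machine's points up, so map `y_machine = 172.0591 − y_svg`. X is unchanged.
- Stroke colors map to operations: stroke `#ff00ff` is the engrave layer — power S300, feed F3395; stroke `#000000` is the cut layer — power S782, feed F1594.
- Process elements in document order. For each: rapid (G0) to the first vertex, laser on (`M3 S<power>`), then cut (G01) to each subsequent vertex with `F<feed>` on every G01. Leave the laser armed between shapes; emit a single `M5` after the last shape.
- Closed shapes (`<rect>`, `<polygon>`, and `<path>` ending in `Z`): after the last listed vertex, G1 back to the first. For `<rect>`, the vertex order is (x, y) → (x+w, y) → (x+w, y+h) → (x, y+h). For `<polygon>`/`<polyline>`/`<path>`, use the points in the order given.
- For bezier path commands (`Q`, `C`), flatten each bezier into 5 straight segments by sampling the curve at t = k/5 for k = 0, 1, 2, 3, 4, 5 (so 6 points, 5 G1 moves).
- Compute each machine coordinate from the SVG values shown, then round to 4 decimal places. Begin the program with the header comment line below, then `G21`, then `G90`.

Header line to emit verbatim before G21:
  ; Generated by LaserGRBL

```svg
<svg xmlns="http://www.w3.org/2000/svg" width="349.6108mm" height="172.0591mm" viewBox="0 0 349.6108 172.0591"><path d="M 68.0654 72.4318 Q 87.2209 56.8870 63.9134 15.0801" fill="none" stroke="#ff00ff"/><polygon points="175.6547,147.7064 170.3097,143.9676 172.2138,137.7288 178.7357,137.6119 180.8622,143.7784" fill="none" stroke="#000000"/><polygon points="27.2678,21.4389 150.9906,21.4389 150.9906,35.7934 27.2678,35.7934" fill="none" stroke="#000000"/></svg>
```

Since the viewBox matches the mm dimensions, user units are millimetres directly. The only transform is the Y-flip y_m = 172.0591 − y_svg.

Shape 1 is a quadratic bezier drawn with `<path>`. Its stroke #ff00ff means engrave at S300, F3395. After flipping Y the toolpath is (68.0654,99.6273) → (74.0291,106.8957) → (76.5957,116.2651) → (75.7653,127.7354) → (71.5379,141.3067) → (63.9134,156.9790).

Shape 2 is a regular polygon drawn with `<polygon>`. Its stroke #000000 means cut at S782, F1594. After flipping Y the toolpath is (175.6547,24.3527) → (170.3097,28.0915) → (172.2138,34.3303) → (178.7357,34.4472) → (180.8622,28.2807) → (175.6547,24.3527), returning to the start.

Shape 3 is a rectangle drawn with `<polygon>`. Its stroke #000000 means cut at S782, F1594. After flipping Y the toolpath is (27.2678,150.6202) → (150.9906,150.6202) → (150.9906,136.2657) → (27.2678,136.2657) → (27.2678,150.6202), returning to the start.

; Generated by LaserGRBL
G21
G90
G0 X68.0654 Y99.6273
M3 S300
G01 X74.0291 Y106.8957 F3395
G01 X76.5957 Y116.2651 F3395
G01 X75.7653 Y127.7354 F3395
G01 X71.5379 Y141.3067 F3395
G01 X63.9134 Y156.9790 F3395
G0 X175.6547 Y24.3527
M3 S782
G01 X170.3097 Y28.0915 F1594
G01 X172.2138 Y34.3303 F1594
G01 X178.7357 Y34.4472 F1594
G01 X180.8622 Y28.2807 F1594
G01 X175.6547 Y24.3527 F1594
G0 X27.2678 Y150.6202
M3 S782
G01 X150.9906 Y150.6202 F1594
G01 X150.9906 Y136.2657 F1594
G01 X27.2678 Y136.2657 F1594
G01 X27.2678 Y150.6202 F1594
M5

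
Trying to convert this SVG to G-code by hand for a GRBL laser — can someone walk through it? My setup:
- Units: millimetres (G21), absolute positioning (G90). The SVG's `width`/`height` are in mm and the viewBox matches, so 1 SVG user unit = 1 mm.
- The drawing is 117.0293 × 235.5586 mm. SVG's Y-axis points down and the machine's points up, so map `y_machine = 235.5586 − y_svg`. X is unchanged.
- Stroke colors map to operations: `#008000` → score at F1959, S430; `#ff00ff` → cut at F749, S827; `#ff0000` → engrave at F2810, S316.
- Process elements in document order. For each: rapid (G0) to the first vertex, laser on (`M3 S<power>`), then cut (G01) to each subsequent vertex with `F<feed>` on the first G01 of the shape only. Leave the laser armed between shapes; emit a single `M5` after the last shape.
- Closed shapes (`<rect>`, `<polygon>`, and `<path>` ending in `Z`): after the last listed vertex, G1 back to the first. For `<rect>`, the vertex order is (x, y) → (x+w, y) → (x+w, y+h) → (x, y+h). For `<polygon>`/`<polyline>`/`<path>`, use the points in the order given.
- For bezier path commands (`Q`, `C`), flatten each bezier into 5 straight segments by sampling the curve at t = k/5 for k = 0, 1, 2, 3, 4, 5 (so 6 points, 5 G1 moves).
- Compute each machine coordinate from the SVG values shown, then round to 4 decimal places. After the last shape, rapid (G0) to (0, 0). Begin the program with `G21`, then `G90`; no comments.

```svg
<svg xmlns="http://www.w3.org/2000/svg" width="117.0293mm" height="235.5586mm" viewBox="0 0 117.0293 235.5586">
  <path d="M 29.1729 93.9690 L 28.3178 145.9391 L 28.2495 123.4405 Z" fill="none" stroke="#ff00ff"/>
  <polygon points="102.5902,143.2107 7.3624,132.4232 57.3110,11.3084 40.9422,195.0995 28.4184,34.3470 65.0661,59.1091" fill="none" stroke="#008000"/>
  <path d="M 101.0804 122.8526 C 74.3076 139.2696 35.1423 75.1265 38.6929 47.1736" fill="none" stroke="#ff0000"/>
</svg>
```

viewBox `0 0 117.0293 235.5586` with mm width/height → 1 unit = 1 mm. Flip: y_m = 235.5586 − y_svg.

**Shape 1** — `<path>` closed polygon, stroke `#ff00ff` → cut (S827, F749). Machine vertices: (29.1729,141.5896) → (28.3178,89.6195) → (28.2495,112.1181) → (29.1729,141.5896). Closed: final G1 returns to the first vertex.

**Shape 2** — `<polygon>` closed polygon, stroke `#008000` → score (S430, F1959). Machine vertices: (102.5902,92.3479) → (7.3624,103.1354) → (57.3110,224.2502) → (40.9422,40.4591) → (28.4184,201.2116) → (65.0661,176.4495) → (102.5902,92.3479). Closed: final G1 returns to the first vertex.

**Shape 3** — `<path>` cubic bezier, stroke `#ff0000` → engrave (S316, F2810). Control points (SVG): P0=(101.0804,122.8526), P1=(74.3076,139.2696), P2=(35.1423,75.1265), P3=(38.6929,47.1736); sampled at t=k/5. Machine vertices: (101.0804,112.7060) → (83.9705,111.5890) → (66.5316,124.2024) → (51.4089,144.9422) → (41.2476,168.2044) → (38.6929,188.3850). Open path.

G21
G90
G0 X29.1729 Y141.5896
M3 S827
G01 X28.3178 Y89.6195 F749
G01 X28.2495 Y112.1181
G01 X29.1729 Y141.5896
G0 X102.5902 Y92.3479
M3 S430
G01 X7.3624 Y103.1354 F1959
G01 X57.3110 Y224.2502
G01 X40.9422 Y40.4591
G01 X28.4184 Y201.2116
G01 X65.0661 Y176.4495
G01 X102.5902 Y92.3479
G0 X101.0804 Y112.7060
M3 S316
G01 X83.9705 Y111.5890 F2810
G01 X66.5316 Y124.2024
G01 X51.4089 Y144.9422
G01 X41.2476 Y168.2044
G01 X38.6929 Y188.3850
M5
G0 X0.0000 Y0.0000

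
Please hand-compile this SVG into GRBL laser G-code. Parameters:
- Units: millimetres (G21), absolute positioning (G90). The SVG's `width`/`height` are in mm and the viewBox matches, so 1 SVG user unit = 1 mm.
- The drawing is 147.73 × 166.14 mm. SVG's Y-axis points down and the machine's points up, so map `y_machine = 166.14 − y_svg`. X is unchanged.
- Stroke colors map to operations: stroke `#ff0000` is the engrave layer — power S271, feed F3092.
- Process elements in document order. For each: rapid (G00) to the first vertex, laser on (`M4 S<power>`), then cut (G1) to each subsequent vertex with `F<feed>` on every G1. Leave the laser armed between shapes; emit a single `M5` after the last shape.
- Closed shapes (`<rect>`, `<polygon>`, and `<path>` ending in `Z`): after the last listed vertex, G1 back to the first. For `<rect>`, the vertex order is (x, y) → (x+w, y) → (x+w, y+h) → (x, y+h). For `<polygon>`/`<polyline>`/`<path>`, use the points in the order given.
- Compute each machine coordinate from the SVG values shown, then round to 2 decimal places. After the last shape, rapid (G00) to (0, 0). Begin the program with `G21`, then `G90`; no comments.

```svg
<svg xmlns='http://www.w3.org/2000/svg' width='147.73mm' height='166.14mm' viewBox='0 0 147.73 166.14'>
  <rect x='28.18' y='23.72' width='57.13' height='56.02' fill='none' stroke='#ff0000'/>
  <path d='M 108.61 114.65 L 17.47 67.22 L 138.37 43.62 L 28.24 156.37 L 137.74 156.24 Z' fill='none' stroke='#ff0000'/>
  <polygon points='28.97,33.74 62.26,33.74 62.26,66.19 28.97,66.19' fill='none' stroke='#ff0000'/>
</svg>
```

G21
G90
G00 X28.18 Y142.42
M4 S271
G1 X85.31 Y142.42 F3092
G1 X85.31 Y86.40 F3092
G1 X28.18 Y86.40 F3092
G1 X28.18 Y142.42 F3092
G00 X108.61 Y51.49
M4 S271
G1 X17.47 Y98.92 F3092
G1 X138.37 Y122.52 F3092
G1 X28.24 Y9.77 F3092
G1 X137.74 Y9.90 F3092
G1 X108.61 Y51.49 F3092
G00 X28.97 Y132.40
M4 S271
G1 X62.26 Y132.40 F3092
G1 X62.26 Y99.95 F3092
G1 X28.97 Y99.95 F3092
G1 X28.97 Y132.40 F3092
M5
G00 X0.00 Y0.00

1 u = 1 mm; y_m = 166.14 − y.

[1] `<rect>` rectangle, #ff0000→engrave S271 F3092: (28.18,142.42) → (85.31,142.42) → (85.31,86.40) → (28.18,86.40) → (28.18,142.42) (closed)

[2] `<path>` closed polygon, #ff0000→engrave S271 F3092: (108.61,51.49) → (17.47,98.92) → (138.37,122.52) → (28.24,9.77) → (137.74,9.90) → (108.61,51.49) (closed)

[3] `<polygon>` rectangle, #ff0000→engrave S271 F3092: (28.97,132.40) → (62.26,132.40) → (62.26,99.95) → (28.97,99.95) → (28.97,132.40) (closed)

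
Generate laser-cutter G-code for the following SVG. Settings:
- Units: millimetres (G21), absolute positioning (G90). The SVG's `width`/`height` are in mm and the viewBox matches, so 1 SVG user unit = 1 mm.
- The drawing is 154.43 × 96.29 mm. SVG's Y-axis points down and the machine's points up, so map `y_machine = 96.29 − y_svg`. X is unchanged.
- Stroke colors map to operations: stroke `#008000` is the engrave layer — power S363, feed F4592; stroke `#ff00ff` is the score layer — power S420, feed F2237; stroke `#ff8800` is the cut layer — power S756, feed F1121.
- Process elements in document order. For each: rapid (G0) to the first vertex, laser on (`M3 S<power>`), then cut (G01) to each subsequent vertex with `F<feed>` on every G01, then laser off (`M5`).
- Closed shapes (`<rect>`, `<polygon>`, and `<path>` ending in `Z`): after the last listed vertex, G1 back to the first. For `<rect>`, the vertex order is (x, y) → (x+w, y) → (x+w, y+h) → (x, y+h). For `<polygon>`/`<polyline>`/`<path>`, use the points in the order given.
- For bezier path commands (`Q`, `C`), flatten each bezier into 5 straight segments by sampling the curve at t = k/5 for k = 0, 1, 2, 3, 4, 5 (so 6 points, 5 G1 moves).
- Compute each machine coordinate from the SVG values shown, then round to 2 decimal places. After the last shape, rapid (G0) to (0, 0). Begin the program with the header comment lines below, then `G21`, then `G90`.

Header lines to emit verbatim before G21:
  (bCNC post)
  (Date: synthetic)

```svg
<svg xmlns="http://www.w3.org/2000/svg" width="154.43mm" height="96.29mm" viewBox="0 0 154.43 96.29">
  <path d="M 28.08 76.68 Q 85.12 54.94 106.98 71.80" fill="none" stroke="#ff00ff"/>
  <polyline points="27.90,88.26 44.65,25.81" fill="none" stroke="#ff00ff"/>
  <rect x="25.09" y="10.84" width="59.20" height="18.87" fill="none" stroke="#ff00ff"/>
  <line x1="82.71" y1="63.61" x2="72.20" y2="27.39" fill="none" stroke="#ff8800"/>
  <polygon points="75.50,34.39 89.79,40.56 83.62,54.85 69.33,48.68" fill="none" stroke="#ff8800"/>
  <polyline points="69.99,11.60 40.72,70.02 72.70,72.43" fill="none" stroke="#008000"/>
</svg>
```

(bCNC post)
(Date: synthetic)
G21
G90
G0 X28.08 Y19.61
M3 S420
G01 X49.49 Y26.76 F2237
G01 X68.08 Y30.83 F2237
G01 X83.86 Y31.80 F2237
G01 X96.83 Y29.69 F2237
G01 X106.98 Y24.49 F2237
M5
G0 X27.90 Y8.03
M3 S420
G01 X44.65 Y70.48 F2237
M5
G0 X25.09 Y85.45
M3 S420
G01 X84.29 Y85.45 F2237
G01 X84.29 Y66.58 F2237
G01 X25.09 Y66.58 F2237
G01 X25.09 Y85.45 F2237
M5
G0 X82.71 Y32.68
M3 S756
G01 X72.20 Y68.90 F1121
M5
G0 X75.50 Y61.90
M3 S756
G01 X89.79 Y55.73 F1121
G01 X83.62 Y41.44 F1121
G01 X69.33 Y47.61 F1121
G01 X75.50 Y61.90 F1121
M5
G0 X69.99 Y84.69
M3 S363
G01 X40.72 Y26.27 F4592
G01 X72.70 Y23.86 F4592
M5
G0 X0.00 Y0.00

1 u = 1 mm; y_m = 96.29 − y.

[1] `<path>` quadratic bezier, #ff00ff→score S420 F2237: (28.08,19.61) → (49.49,26.76) → (68.08,30.83) → (83.86,31.80) → (96.83,29.69) → (106.98,24.49)

[2] `<polyline>` line segment, #ff00ff→score S420 F2237: (27.90,8.03) → (44.65,70.48)

[3] `<rect>` rectangle, #ff00ff→score S420 F2237: (25.09,85.45) → (84.29,85.45) → (84.29,66.58) → (25.09,66.58) → (25.09,85.45) (closed)

[4] `<line>` line segment, #ff8800→cut S756 F1121: (82.71,32.68) → (72.20,68.90)

[5] `<polygon>` regular polygon, #ff8800→cut S756 F1121: (75.50,61.90) → (89.79,55.73) → (83.62,41.44) → (69.33,47.61) → (75.50,61.90) (closed)

[6] `<polyline>` open polyline, #008000→engrave S363 F4592: (69.99,84.69) → (40.72,26.27) → (72.70,23.86)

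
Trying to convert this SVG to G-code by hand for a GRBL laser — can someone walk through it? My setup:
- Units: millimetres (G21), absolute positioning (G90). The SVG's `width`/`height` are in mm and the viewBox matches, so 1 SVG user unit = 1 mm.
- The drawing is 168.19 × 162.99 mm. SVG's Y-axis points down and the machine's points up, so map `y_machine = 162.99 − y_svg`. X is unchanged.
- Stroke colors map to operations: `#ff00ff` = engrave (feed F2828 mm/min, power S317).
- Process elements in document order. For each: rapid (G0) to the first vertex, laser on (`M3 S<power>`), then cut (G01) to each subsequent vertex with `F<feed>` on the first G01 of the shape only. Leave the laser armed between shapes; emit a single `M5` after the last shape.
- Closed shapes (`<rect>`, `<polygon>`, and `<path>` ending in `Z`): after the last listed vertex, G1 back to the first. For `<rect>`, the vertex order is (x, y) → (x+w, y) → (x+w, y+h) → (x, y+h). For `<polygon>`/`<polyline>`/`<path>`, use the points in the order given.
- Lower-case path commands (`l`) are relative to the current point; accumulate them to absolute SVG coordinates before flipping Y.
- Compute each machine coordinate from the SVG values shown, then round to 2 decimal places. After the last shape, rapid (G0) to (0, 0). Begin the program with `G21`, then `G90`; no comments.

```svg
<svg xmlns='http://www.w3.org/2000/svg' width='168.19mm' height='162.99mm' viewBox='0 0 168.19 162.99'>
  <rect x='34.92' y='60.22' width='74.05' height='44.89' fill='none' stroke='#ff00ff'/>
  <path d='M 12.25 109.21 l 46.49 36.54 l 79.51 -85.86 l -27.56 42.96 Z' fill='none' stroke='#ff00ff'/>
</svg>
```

G21
G90
G0 X34.92 Y102.77
M3 S317
G01 X108.97 Y102.77 F2828
G01 X108.97 Y57.88
G01 X34.92 Y57.88
G01 X34.92 Y102.77
G0 X12.25 Y53.78
M3 S317
G01 X58.74 Y17.24 F2828
G01 X138.25 Y103.10
G01 X110.69 Y60.14
G01 X12.25 Y53.78
M5
G0 X0.00 Y0.00

Since the viewBox matches the mm dimensions, user units are millimetres directly. The only transform is the Y-flip y_m = 162.99 − y_svg.

Shape 1 is a rectangle drawn with `<rect>`. Its stroke #ff00ff means engrave at S317, F2828. After flipping Y the toolpath is (34.92,102.77) → (108.97,102.77) → (108.97,57.88) → (34.92,57.88) → (34.92,102.77), returning to the start.

Shape 2 is a closed polygon drawn with `<path>`. Its stroke #ff00ff means engrave at S317, F2828. After flipping Y the toolpath is (12.25,53.78) → (58.74,17.24) → (138.25,103.10) → (110.69,60.14) → (12.25,53.78), returning to the start.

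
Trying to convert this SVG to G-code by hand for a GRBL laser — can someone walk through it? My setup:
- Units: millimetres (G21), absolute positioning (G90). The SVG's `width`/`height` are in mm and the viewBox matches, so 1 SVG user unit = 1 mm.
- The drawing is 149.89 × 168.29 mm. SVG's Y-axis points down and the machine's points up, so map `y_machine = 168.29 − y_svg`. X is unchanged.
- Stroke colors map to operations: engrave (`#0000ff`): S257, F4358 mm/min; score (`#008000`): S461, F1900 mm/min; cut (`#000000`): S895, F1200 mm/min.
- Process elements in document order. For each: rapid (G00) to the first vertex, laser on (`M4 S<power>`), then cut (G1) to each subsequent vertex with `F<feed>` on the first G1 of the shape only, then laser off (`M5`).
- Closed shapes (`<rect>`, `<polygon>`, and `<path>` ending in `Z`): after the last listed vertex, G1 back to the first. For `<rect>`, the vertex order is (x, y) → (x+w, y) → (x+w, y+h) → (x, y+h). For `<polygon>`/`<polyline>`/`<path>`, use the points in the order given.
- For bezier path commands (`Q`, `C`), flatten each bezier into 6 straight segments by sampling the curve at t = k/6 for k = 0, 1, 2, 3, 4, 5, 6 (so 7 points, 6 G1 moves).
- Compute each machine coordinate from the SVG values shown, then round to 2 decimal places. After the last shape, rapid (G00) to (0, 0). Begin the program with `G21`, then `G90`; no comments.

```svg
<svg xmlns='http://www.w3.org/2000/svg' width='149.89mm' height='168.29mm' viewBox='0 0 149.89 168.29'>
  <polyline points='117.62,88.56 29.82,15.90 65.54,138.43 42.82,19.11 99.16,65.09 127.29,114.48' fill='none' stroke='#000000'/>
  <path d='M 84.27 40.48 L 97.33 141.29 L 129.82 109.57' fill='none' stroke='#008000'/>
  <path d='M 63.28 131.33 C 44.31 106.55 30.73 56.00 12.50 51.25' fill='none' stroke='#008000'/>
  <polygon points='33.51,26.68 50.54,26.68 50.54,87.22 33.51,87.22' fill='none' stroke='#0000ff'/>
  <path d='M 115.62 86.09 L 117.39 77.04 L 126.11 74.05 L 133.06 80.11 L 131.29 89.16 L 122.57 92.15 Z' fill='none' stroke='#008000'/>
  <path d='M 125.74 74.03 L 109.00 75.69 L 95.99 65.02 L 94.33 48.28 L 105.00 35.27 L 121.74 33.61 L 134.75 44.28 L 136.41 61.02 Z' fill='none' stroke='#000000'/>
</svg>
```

G21
G90
G00 X117.62 Y79.73
M4 S895
G1 X29.82 Y152.39 F1200
G1 X65.54 Y29.86
G1 X42.82 Y149.18
G1 X99.16 Y103.20
G1 X127.29 Y53.81
M5
G00 X84.27 Y127.81
M4 S461
G1 X97.33 Y27.00 F1900
G1 X129.82 Y58.72
M5
G00 X63.28 Y36.96
M4 S461
G1 X54.20 Y51.17 F1900
G1 X45.73 Y67.68
G1 X37.61 Y84.51
G1 X29.55 Y99.67
G1 X21.27 Y111.18
G1 X12.50 Y117.04
M5
G00 X33.51 Y141.61
M4 S257
G1 X50.54 Y141.61 F4358
G1 X50.54 Y81.07
G1 X33.51 Y81.07
G1 X33.51 Y141.61
M5
G00 X115.62 Y82.20
M4 S461
G1 X117.39 Y91.25 F1900
G1 X126.11 Y94.24
G1 X133.06 Y88.18
G1 X131.29 Y79.13
G1 X122.57 Y76.14
G1 X115.62 Y82.20
M5
G00 X125.74 Y94.26
M4 S895
G1 X109.00 Y92.60 F1200
G1 X95.99 Y103.27
G1 X94.33 Y120.01
G1 X105.00 Y133.02
G1 X121.74 Y134.68
G1 X134.75 Y124.01
G1 X136.41 Y107.27
G1 X125.74 Y94.26
M5
G00 X0.00 Y0.00

viewBox `0 0 149.89 168.29` with mm width/height → 1 unit = 1 mm. Flip: y_m = 168.29 − y_svg.

**Shape 1** — `<polyline>` open polyline, stroke `#000000` → cut (S895, F1200). Machine vertices: (117.62,79.73) → (29.82,152.39) → (65.54,29.86) → (42.82,149.18) → (99.16,103.20) → (127.29,53.81). Open path.

**Shape 2** — `<path>` open polyline, stroke `#008000` → score (S461, F1900). Machine vertices: (84.27,127.81) → (97.33,27.00) → (129.82,58.72). Open path.

**Shape 3** — `<path>` cubic bezier, stroke `#008000` → score (S461, F1900). Control points (SVG): P0=(63.28,131.33), P1=(44.31,106.55), P2=(30.73,56.00), P3=(12.50,51.25); sampled at t=k/6. Machine vertices: (63.28,36.96) → (54.20,51.17) → (45.73,67.68) → (37.61,84.51) → (29.55,99.67) → (21.27,111.18) → (12.50,117.04). Open path.

**Shape 4** — `<polygon>` rectangle, stroke `#0000ff` → engrave (S257, F4358). Machine vertices: (33.51,141.61) → (50.54,141.61) → (50.54,81.07) → (33.51,81.07) → (33.51,141.61). Closed: final G1 returns to the first vertex.

**Shape 5** — `<path>` regular polygon, stroke `#008000` → score (S461, F1900). Machine vertices: (115.62,82.20) → (117.39,91.25) → (126.11,94.24) → (133.06,88.18) → (131.29,79.13) → (122.57,76.14) → (115.62,82.20). Closed: final G1 returns to the first vertex.

**Shape 6** — `<path>` regular polygon, stroke `#000000` → cut (S895, F1200). Machine vertices: (125.74,94.26) → (109.00,92.60) → (95.99,103.27) → (94.33,120.01) → (105.00,133.02) → (121.74,134.68) → (134.75,124.01) → (136.41,107.27) → (125.74,94.26). Closed: final G1 returns to the first vertex.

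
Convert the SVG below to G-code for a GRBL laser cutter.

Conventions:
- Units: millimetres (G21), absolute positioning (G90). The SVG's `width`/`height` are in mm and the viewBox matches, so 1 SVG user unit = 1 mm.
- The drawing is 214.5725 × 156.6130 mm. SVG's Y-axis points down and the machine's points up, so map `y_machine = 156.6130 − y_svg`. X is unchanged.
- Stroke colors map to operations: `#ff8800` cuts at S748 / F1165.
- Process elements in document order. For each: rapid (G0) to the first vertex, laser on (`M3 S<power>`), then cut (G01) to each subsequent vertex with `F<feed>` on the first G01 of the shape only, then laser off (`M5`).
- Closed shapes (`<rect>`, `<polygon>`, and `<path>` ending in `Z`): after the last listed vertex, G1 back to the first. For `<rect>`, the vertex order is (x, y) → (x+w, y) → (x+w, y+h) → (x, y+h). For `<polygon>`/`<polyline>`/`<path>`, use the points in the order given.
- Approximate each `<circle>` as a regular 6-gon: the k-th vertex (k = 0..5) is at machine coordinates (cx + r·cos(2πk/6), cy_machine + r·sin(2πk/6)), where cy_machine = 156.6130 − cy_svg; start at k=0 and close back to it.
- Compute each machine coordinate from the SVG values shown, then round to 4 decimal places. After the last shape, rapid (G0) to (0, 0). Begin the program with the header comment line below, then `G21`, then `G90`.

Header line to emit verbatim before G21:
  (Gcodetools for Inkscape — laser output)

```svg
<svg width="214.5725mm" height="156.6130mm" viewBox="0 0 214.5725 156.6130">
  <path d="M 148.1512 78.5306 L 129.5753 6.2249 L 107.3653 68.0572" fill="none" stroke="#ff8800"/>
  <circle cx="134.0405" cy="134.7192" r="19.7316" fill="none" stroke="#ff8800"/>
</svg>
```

1 u = 1 mm; y_m = 156.6130 − y.

[1] `<path>` open polyline, #ff8800→cut S748 F1165: (148.1512,78.0824) → (129.5753,150.3881) → (107.3653,88.5558)

[2] `<circle>` circle, #ff8800→cut S748 F1165: (153.7721,21.8938) → (143.9063,38.9819) → (124.1747,38.9819) → (114.3089,21.8938) → (124.1747,4.8057) → (143.9063,4.8057) → (153.7721,21.8938) (closed)

(Gcodetools for Inkscape — laser output)
G21
G90
G0 X148.1512 Y78.0824
M3 S748
G01 X129.5753 Y150.3881 F1165
G01 X107.3653 Y88.5558
M5
G0 X153.7721 Y21.8938
M3 S748
G01 X143.9063 Y38.9819 F1165
G01 X124.1747 Y38.9819
G01 X114.3089 Y21.8938
G01 X124.1747 Y4.8057
G01 X143.9063 Y4.8057
G01 X153.7721 Y21.8938
M5
G0 X0.0000 Y0.0000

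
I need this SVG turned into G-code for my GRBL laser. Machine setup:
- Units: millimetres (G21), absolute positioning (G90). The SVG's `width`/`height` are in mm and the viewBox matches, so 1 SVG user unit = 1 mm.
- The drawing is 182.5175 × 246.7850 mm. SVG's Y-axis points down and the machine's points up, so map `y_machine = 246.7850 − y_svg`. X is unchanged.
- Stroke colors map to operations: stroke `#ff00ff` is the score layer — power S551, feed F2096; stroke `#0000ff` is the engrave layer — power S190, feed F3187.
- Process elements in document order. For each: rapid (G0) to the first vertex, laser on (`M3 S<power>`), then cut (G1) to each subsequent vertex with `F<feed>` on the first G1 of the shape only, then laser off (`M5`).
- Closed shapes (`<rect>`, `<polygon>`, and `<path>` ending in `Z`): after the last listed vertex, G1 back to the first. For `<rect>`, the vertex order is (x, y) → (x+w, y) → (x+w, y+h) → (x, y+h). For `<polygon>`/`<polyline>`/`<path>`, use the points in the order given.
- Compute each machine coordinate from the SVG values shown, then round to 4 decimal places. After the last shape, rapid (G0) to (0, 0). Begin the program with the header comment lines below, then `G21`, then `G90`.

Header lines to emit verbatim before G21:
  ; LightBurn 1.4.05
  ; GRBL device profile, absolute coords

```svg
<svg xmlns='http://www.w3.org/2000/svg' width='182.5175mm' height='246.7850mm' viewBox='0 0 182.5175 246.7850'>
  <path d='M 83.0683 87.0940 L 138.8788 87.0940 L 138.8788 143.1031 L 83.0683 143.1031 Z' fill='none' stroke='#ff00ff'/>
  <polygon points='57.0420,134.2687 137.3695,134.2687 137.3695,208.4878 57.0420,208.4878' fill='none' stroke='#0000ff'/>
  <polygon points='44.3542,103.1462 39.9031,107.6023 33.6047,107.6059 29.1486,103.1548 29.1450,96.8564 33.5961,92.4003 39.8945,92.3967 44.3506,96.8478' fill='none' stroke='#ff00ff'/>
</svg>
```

Since the viewBox matches the mm dimensions, user units are millimetres directly. The only transform is the Y-flip y_m = 246.7850 − y_svg.

Shape 1 is a rectangle drawn with `<path>`. Its stroke #ff00ff means score at S551, F2096. After flipping Y the toolpath is (83.0683,159.6910) → (138.8788,159.6910) → (138.8788,103.6819) → (83.0683,103.6819) → (83.0683,159.6910), returning to the start.

Shape 2 is a rectangle drawn with `<polygon>`. Its stroke #0000ff means engrave at S190, F3187. After flipping Y the toolpath is (57.0420,112.5163) → (137.3695,112.5163) → (137.3695,38.2972) → (57.0420,38.2972) → (57.0420,112.5163), returning to the start.

Shape 3 is a regular polygon drawn with `<polygon>`. Its stroke #ff00ff means score at S551, F2096. After flipping Y the toolpath is (44.3542,143.6388) → (39.9031,139.1827) → (33.6047,139.1791) → (29.1486,143.6302) → (29.1450,149.9286) → (33.5961,154.3847) → (39.8945,154.3883) → (44.3506,149.9372) → (44.3542,143.6388), returning to the start.

; LightBurn 1.4.05
; GRBL device profile, absolute coords
G21
G90
G0 X83.0683 Y159.6910
M3 S551
G1 X138.8788 Y159.6910 F2096
G1 X138.8788 Y103.6819
G1 X83.0683 Y103.6819
G1 X83.0683 Y159.6910
M5
G0 X57.0420 Y112.5163
M3 S190
G1 X137.3695 Y112.5163 F3187
G1 X137.3695 Y38.2972
G1 X57.0420 Y38.2972
G1 X57.0420 Y112.5163
M5
G0 X44.3542 Y143.6388
M3 S551
G1 X39.9031 Y139.1827 F2096
G1 X33.6047 Y139.1791
G1 X29.1486 Y143.6302
G1 X29.1450 Y149.9286
G1 X33.5961 Y154.3847
G1 X39.8945 Y154.3883
G1 X44.3506 Y149.9372
G1 X44.3542 Y143.6388
M5
G0 X0.0000 Y0.0000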